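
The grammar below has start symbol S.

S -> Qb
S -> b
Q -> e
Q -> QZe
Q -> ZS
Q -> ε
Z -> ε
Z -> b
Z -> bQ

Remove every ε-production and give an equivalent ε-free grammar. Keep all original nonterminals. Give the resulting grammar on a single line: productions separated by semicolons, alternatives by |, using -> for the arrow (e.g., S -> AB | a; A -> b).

S -> b | Qb; Q -> S | e | Qe | ZS | Ze | QZe; Z -> b | bQ

Nullable set: {Q, Z}.
S -> Qb: Q nullable, giving Qb | b.
Drop Q -> ε.
Q -> QZe: Q, Z nullable, giving QZe | Qe | Ze | e.
Q -> ZS: Z nullable, giving S | ZS.
Drop Z -> ε.
Z -> bQ: Q nullable, giving b | bQ.
Unchanged (no nullable symbols): S -> b; Q -> e; Z -> b.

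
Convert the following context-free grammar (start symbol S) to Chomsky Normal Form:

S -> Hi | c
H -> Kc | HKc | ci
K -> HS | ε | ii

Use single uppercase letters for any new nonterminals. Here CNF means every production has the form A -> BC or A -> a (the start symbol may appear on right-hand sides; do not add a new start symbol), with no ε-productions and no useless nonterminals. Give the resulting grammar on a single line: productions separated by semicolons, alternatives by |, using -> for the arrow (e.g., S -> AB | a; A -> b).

Nullable: {K}; after ε-elimination: S -> c | Hi; H -> c | Hc | Kc | ci | HKc; K -> HS | ii.
No unit productions to eliminate.
TERM: introduce A -> c, B -> i and substitute in every rule of length ≥2.
BIN: H -> HKA becomes H -> HC, C -> KA.

S -> c | HB; A -> c; B -> i; C -> KA; H -> c | AB | HA | HC | KA; K -> BB | HS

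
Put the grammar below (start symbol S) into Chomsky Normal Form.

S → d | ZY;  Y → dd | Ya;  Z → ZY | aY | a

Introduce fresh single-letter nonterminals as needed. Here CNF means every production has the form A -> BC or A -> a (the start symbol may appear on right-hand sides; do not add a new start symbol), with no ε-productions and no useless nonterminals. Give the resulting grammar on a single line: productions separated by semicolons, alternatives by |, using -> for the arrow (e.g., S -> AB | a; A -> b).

S -> d | ZY; A -> a; B -> d; Y -> BB | YA; Z -> a | AY | ZY

No ε-productions.
No unit productions to eliminate.
TERM: introduce A -> a, B -> d and substitute in every rule of length ≥2.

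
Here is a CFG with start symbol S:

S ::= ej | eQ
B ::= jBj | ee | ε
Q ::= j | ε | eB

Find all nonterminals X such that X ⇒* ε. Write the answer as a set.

Directly nullable (have an ε-rule): {B, Q}.
Not nullable: S — each has a terminal in every rule's right-hand side or depends on a non-nullable symbol.

{B, Q}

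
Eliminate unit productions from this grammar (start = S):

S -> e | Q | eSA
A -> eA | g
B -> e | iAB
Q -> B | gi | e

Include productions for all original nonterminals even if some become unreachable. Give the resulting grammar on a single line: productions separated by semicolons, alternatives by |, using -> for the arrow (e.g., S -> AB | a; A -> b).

S -> e | gi | eSA | iAB; A -> g | eA; B -> e | iAB; Q -> e | gi | iAB

Unit productions: Q->B, S->Q.
Unit pairs (A ⇒* B via units): (Q,B), (S,B), (S,Q).
S: inherits non-unit rules of {B, Q, S} → e | eSA | gi | iAB.
A: inherits non-unit rules of {A} → eA | g.
B: inherits non-unit rules of {B} → e | iAB.
Q: inherits non-unit rules of {B, Q} → e | gi | iAB.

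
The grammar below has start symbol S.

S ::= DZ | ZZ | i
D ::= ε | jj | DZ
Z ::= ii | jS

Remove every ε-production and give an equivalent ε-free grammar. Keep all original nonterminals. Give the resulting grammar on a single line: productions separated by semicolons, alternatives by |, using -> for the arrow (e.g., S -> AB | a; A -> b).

S -> Z | i | DZ | ZZ; D -> Z | DZ | jj; Z -> ii | jS

Nullable set: {D}.
S -> DZ: D nullable, giving DZ | Z.
Drop D -> ε.
D -> DZ: D nullable, giving DZ | Z.
Unchanged (no nullable symbols): S -> ZZ; S -> i; D -> jj; Z -> ii; Z -> jS.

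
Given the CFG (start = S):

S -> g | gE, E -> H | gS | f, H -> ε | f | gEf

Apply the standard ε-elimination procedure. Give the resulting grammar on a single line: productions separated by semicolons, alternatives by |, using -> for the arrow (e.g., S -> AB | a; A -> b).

Nullable set: {E, H}.
S -> gE: E nullable, giving g | gE.
E -> H: H nullable, giving H.
Drop H -> ε.
H -> gEf: E nullable, giving gEf | gf.
Unchanged (no nullable symbols): S -> g; E -> f; E -> gS; H -> f.

S -> g | gE; E -> H | f | gS; H -> f | gf | gEf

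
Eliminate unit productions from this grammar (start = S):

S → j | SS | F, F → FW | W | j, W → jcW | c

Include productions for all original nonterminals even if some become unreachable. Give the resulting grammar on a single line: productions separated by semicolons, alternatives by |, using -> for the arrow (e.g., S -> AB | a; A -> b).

S -> c | j | FW | SS | jcW; F -> c | j | FW | jcW; W -> c | jcW

Unit productions: F->W, S->F.
Unit pairs (A ⇒* B via units): (F,W), (S,F), (S,W).
S: inherits non-unit rules of {F, S, W} → FW | SS | c | j | jcW.
F: inherits non-unit rules of {F, W} → FW | c | j | jcW.
W: inherits non-unit rules of {W} → c | jcW.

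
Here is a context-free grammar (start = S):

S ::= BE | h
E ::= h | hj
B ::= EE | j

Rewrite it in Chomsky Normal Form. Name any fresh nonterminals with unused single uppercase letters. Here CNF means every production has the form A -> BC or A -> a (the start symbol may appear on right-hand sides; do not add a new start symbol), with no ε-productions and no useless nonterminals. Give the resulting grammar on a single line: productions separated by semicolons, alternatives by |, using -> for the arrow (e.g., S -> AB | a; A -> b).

S -> h | BE; A -> h; B -> j | EE; C -> j; E -> h | AC

No ε-productions.
No unit productions to eliminate.
TERM: introduce A -> h, C -> j and substitute in every rule of length ≥2.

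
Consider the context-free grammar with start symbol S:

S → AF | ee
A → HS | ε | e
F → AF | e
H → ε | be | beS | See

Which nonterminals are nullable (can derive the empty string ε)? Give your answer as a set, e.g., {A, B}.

{A, H}

Directly nullable (have an ε-rule): {A, H}.
Not nullable: F, S — each has a terminal in every rule's right-hand side or depends on a non-nullable symbol.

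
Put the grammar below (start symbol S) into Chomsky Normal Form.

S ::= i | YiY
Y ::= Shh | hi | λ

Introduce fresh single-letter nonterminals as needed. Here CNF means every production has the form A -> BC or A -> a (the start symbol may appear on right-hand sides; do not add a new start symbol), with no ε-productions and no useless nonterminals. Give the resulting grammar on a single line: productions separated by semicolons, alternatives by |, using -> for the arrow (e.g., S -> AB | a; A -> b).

Nullable: {Y}; after ε-elimination: S -> i | Yi | iY | YiY; Y -> hi | Shh.
No unit productions to eliminate.
TERM: introduce B -> h, A -> i and substitute in every rule of length ≥2.
BIN: S -> YAY becomes S -> YC, C -> AY; Y -> SBB becomes Y -> SD, D -> BB.

S -> i | AY | YA | YC; A -> i; B -> h; C -> AY; D -> BB; Y -> BA | SD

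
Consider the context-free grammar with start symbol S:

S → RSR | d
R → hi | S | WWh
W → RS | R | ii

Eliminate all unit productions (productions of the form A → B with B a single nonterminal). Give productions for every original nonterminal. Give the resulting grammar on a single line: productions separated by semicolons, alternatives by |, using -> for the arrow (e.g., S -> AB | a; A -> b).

Unit productions: R->S, W->R.
Unit pairs (A ⇒* B via units): (R,S), (W,R), (W,S).
S: inherits non-unit rules of {S} → RSR | d.
R: inherits non-unit rules of {R, S} → RSR | WWh | d | hi.
W: inherits non-unit rules of {R, S, W} → RS | RSR | WWh | d | hi | ii.

S -> d | RSR; R -> d | hi | RSR | WWh; W -> d | RS | hi | ii | RSR | WWh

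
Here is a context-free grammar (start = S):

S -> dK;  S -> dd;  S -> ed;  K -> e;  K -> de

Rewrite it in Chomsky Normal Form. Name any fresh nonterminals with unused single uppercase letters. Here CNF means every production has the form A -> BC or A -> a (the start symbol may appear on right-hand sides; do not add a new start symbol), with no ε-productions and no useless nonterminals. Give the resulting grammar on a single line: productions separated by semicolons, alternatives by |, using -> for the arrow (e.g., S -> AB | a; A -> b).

S -> AA | AK | BA; A -> d; B -> e; K -> e | AB

No ε-productions.
No unit productions to eliminate.
TERM: introduce A -> d, B -> e and substitute in every rule of length ≥2.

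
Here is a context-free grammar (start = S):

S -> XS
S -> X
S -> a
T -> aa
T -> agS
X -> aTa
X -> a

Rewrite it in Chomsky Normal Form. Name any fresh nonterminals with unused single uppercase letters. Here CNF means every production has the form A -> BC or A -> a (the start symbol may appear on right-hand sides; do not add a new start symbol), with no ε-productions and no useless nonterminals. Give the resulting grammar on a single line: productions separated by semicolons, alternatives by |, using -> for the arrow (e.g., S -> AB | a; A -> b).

No ε-productions.
After unit-elimination: S -> a | XS | aTa; T -> aa | agS; X -> a | aTa.
TERM: introduce A -> a, B -> g and substitute in every rule of length ≥2.
BIN: S -> ATA becomes S -> AC, C -> TA; T -> ABS becomes T -> AD, D -> BS; X -> ATA becomes X -> AE, E -> TA.

S -> a | AC | XS; A -> a; B -> g; C -> TA; D -> BS; E -> TA; T -> AA | AD; X -> a | AE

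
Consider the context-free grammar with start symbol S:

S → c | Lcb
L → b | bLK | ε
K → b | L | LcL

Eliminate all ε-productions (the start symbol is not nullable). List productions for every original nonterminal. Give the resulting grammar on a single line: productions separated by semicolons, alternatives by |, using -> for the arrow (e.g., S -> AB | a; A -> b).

Nullable set: {K, L}.
S -> Lcb: L nullable, giving Lcb | cb.
K -> L: L nullable, giving L.
K -> LcL: L, L nullable, giving Lc | LcL | c | cL.
Drop L -> ε.
L -> bLK: L, K nullable, giving b | bK | bL | bLK.
Unchanged (no nullable symbols): S -> c; K -> b; L -> b.

S -> c | cb | Lcb; K -> L | b | c | Lc | cL | LcL; L -> b | bK | bL | bLK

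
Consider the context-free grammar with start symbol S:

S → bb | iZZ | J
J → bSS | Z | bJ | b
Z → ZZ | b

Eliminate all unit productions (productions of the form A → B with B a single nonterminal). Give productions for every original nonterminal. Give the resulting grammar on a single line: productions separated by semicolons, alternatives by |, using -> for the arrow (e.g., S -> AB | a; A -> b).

S -> b | ZZ | bJ | bb | bSS | iZZ; J -> b | ZZ | bJ | bSS; Z -> b | ZZ

Unit productions: J->Z, S->J.
Unit pairs (A ⇒* B via units): (J,Z), (S,J), (S,Z).
S: inherits non-unit rules of {J, S, Z} → ZZ | b | bJ | bSS | bb | iZZ.
J: inherits non-unit rules of {J, Z} → ZZ | b | bJ | bSS.
Z: inherits non-unit rules of {Z} → ZZ | b.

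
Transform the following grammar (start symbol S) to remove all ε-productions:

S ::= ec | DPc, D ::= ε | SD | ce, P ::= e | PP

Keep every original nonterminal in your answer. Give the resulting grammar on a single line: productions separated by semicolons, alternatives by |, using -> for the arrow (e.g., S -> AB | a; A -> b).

Nullable set: {D}.
S -> DPc: D nullable, giving DPc | Pc.
Drop D -> ε.
D -> SD: D nullable, giving S | SD.
Unchanged (no nullable symbols): S -> ec; D -> ce; P -> PP; P -> e.

S -> Pc | ec | DPc; D -> S | SD | ce; P -> e | PP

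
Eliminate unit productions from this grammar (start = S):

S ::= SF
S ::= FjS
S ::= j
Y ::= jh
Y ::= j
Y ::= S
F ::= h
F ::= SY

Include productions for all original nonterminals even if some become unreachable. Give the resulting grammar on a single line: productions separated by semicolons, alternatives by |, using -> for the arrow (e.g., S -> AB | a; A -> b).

S -> j | SF | FjS; F -> h | SY; Y -> j | SF | jh | FjS

Unit productions: Y->S.
Unit pairs (A ⇒* B via units): (Y,S).
S: inherits non-unit rules of {S} → FjS | SF | j.
F: inherits non-unit rules of {F} → SY | h.
Y: inherits non-unit rules of {S, Y} → FjS | SF | j | jh.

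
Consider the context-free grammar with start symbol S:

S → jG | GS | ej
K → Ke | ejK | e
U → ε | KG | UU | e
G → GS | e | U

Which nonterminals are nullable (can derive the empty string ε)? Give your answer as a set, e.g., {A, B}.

{G, U}

Directly nullable (have an ε-rule): {U}.
G is nullable via G -> U (every symbol on the right is already known nullable).
Not nullable: K, S — each has a terminal in every rule's right-hand side or depends on a non-nullable symbol.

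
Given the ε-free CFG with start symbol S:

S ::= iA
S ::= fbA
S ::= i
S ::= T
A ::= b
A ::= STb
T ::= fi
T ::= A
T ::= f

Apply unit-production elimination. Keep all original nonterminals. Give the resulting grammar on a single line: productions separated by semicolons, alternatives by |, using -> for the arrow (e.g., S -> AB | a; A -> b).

S -> b | f | i | fi | iA | STb | fbA; A -> b | STb; T -> b | f | fi | STb

Unit productions: S->T, T->A.
Unit pairs (A ⇒* B via units): (S,A), (S,T), (T,A).
S: inherits non-unit rules of {A, S, T} → STb | b | f | fbA | fi | i | iA.
A: inherits non-unit rules of {A} → STb | b.
T: inherits non-unit rules of {A, T} → STb | b | f | fi.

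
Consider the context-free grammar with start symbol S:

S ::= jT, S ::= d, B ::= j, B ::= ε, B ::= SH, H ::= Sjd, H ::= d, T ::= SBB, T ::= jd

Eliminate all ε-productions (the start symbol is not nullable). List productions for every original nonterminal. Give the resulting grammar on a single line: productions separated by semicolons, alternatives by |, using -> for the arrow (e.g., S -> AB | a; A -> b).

S -> d | jT; B -> j | SH; H -> d | Sjd; T -> S | SB | jd | SBB

Nullable set: {B}.
Drop B -> ε.
T -> SBB: B, B nullable, giving S | SB | SBB.
Unchanged (no nullable symbols): S -> d; S -> jT; B -> SH; B -> j; H -> Sjd; H -> d; T -> jd.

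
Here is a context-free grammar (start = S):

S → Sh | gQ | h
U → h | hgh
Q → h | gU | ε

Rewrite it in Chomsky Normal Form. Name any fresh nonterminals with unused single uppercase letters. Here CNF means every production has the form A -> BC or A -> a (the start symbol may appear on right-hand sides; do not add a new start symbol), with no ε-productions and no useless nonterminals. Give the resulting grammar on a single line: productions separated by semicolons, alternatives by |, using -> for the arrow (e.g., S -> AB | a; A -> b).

S -> g | h | AQ | SB; A -> g; B -> h; C -> AB; Q -> h | AU; U -> h | BC

Nullable: {Q}; after ε-elimination: S -> g | h | Sh | gQ; Q -> h | gU; U -> h | hgh.
No unit productions to eliminate.
TERM: introduce A -> g, B -> h and substitute in every rule of length ≥2.
BIN: U -> BAB becomes U -> BC, C -> AB.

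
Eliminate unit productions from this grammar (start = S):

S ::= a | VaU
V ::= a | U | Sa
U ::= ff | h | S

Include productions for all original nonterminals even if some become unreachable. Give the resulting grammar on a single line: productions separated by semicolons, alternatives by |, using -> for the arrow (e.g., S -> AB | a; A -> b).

Unit productions: U->S, V->U.
Unit pairs (A ⇒* B via units): (U,S), (V,S), (V,U).
S: inherits non-unit rules of {S} → VaU | a.
U: inherits non-unit rules of {S, U} → VaU | a | ff | h.
V: inherits non-unit rules of {S, U, V} → Sa | VaU | a | ff | h.

S -> a | VaU; U -> a | h | ff | VaU; V -> a | h | Sa | ff | VaU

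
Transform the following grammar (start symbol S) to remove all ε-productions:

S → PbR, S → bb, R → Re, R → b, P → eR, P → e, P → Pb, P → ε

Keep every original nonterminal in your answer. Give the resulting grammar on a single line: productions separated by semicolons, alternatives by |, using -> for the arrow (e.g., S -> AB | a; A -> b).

S -> bR | bb | PbR; P -> b | e | Pb | eR; R -> b | Re

Nullable set: {P}.
S -> PbR: P nullable, giving PbR | bR.
Drop P -> ε.
P -> Pb: P nullable, giving Pb | b.
Unchanged (no nullable symbols): S -> bb; P -> e; P -> eR; R -> Re; R -> b.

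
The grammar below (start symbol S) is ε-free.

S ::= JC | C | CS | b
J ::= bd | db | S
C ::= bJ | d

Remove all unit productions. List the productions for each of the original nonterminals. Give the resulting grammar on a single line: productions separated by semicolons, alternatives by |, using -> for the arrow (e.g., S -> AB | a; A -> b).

Unit productions: J->S, S->C.
Unit pairs (A ⇒* B via units): (J,C), (J,S), (S,C).
S: inherits non-unit rules of {C, S} → CS | JC | b | bJ | d.
C: inherits non-unit rules of {C} → bJ | d.
J: inherits non-unit rules of {C, J, S} → CS | JC | b | bJ | bd | d | db.

S -> b | d | CS | JC | bJ; C -> d | bJ; J -> b | d | CS | JC | bJ | bd | db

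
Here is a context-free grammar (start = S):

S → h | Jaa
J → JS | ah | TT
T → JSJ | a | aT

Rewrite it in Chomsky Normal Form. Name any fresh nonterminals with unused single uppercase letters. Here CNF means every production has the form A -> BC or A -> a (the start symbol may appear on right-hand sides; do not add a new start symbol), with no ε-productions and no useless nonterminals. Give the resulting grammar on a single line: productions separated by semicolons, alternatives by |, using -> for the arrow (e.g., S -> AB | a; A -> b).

S -> h | JC; A -> a; B -> h; C -> AA; D -> SJ; J -> AB | JS | TT; T -> a | AT | JD

No ε-productions.
No unit productions to eliminate.
TERM: introduce A -> a, B -> h and substitute in every rule of length ≥2.
BIN: S -> JAA becomes S -> JC, C -> AA; T -> JSJ becomes T -> JD, D -> SJ.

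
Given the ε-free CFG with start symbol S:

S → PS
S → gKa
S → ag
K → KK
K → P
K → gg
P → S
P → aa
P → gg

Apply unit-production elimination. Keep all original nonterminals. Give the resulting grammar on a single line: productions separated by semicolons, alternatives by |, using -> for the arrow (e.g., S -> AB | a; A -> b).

S -> PS | ag | gKa; K -> KK | PS | aa | ag | gg | gKa; P -> PS | aa | ag | gg | gKa

Unit productions: K->P, P->S.
Unit pairs (A ⇒* B via units): (K,P), (K,S), (P,S).
S: inherits non-unit rules of {S} → PS | ag | gKa.
K: inherits non-unit rules of {K, P, S} → KK | PS | aa | ag | gKa | gg.
P: inherits non-unit rules of {P, S} → PS | aa | ag | gKa | gg.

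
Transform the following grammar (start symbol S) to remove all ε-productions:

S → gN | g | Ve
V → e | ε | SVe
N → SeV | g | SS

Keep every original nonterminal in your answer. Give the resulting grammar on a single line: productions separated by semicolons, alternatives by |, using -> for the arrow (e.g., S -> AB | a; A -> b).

Nullable set: {V}.
S -> Ve: V nullable, giving Ve | e.
N -> SeV: V nullable, giving Se | SeV.
Drop V -> ε.
V -> SVe: V nullable, giving SVe | Se.
Unchanged (no nullable symbols): S -> g; S -> gN; N -> SS; N -> g; V -> e.

S -> e | g | Ve | gN; N -> g | SS | Se | SeV; V -> e | Se | SVe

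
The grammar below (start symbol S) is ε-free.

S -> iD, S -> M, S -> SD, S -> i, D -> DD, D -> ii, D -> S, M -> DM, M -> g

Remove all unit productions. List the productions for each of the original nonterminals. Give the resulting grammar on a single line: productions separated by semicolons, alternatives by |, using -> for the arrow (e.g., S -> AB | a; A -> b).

Unit productions: D->S, S->M.
Unit pairs (A ⇒* B via units): (D,M), (D,S), (S,M).
S: inherits non-unit rules of {M, S} → DM | SD | g | i | iD.
D: inherits non-unit rules of {D, M, S} → DD | DM | SD | g | i | iD | ii.
M: inherits non-unit rules of {M} → DM | g.

S -> g | i | DM | SD | iD; D -> g | i | DD | DM | SD | iD | ii; M -> g | DM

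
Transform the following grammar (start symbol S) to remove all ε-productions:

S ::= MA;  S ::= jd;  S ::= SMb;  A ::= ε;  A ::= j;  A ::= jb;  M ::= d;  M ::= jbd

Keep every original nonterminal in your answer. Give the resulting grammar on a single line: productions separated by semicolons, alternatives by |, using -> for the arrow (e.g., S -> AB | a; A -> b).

Nullable set: {A}.
S -> MA: A nullable, giving M | MA.
Drop A -> ε.
Unchanged (no nullable symbols): S -> SMb; S -> jd; A -> j; A -> jb; M -> d; M -> jbd.

S -> M | MA | jd | SMb; A -> j | jb; M -> d | jbd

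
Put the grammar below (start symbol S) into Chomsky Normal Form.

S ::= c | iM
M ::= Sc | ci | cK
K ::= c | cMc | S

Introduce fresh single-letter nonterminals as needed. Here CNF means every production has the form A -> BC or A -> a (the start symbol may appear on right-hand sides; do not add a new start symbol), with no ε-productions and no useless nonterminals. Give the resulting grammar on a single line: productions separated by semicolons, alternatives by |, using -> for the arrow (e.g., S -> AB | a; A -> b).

S -> c | BM; A -> c; B -> i; C -> MA; K -> c | AC | BM; M -> AB | AK | SA

No ε-productions.
After unit-elimination: S -> c | iM; K -> c | iM | cMc; M -> Sc | cK | ci.
TERM: introduce A -> c, B -> i and substitute in every rule of length ≥2.
BIN: K -> AMA becomes K -> AC, C -> MA.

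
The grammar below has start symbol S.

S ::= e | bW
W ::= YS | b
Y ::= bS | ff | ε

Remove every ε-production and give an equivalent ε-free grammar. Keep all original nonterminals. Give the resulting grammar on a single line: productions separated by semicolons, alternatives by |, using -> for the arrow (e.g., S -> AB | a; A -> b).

S -> e | bW; W -> S | b | YS; Y -> bS | ff

Nullable set: {Y}.
W -> YS: Y nullable, giving S | YS.
Drop Y -> ε.
Unchanged (no nullable symbols): S -> bW; S -> e; W -> b; Y -> bS; Y -> ff.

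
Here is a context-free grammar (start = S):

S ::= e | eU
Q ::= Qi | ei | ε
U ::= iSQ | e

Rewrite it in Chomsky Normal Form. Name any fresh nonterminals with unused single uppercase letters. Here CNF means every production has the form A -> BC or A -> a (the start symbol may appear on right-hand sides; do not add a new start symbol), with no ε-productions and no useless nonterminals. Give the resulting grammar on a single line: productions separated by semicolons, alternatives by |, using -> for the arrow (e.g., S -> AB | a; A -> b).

Nullable: {Q}; after ε-elimination: S -> e | eU; Q -> i | Qi | ei; U -> e | iS | iSQ.
No unit productions to eliminate.
TERM: introduce B -> e, A -> i and substitute in every rule of length ≥2.
BIN: U -> ASQ becomes U -> AC, C -> SQ.

S -> e | BU; A -> i; B -> e; C -> SQ; Q -> i | BA | QA; U -> e | AC | AS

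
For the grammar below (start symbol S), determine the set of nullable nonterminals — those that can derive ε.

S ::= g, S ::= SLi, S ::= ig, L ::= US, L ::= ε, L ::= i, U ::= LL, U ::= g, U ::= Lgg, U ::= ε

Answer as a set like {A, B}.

{L, U}

Directly nullable (have an ε-rule): {L, U}.
Not nullable: S — each has a terminal in every rule's right-hand side or depends on a non-nullable symbol.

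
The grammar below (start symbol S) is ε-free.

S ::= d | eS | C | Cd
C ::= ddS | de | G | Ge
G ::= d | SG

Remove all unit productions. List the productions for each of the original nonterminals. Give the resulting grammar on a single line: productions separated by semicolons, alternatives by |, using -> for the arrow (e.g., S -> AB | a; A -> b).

Unit productions: C->G, S->C.
Unit pairs (A ⇒* B via units): (C,G), (S,C), (S,G).
S: inherits non-unit rules of {C, G, S} → Cd | Ge | SG | d | ddS | de | eS.
C: inherits non-unit rules of {C, G} → Ge | SG | d | ddS | de.
G: inherits non-unit rules of {G} → SG | d.

S -> d | Cd | Ge | SG | de | eS | ddS; C -> d | Ge | SG | de | ddS; G -> d | SG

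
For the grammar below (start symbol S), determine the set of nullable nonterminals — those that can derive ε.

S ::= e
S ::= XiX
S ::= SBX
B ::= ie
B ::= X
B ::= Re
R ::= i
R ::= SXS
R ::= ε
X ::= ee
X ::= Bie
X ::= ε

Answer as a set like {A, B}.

{B, R, X}

Directly nullable (have an ε-rule): {R, X}.
B is nullable via B -> X (every symbol on the right is already known nullable).
Not nullable: S — each has a terminal in every rule's right-hand side or depends on a non-nullable symbol.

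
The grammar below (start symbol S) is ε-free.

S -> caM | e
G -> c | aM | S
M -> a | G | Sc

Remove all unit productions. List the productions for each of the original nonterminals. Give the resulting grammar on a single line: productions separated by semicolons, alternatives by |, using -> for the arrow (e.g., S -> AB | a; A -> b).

S -> e | caM; G -> c | e | aM | caM; M -> a | c | e | Sc | aM | caM

Unit productions: G->S, M->G.
Unit pairs (A ⇒* B via units): (G,S), (M,G), (M,S).
S: inherits non-unit rules of {S} → caM | e.
G: inherits non-unit rules of {G, S} → aM | c | caM | e.
M: inherits non-unit rules of {G, M, S} → Sc | a | aM | c | caM | e.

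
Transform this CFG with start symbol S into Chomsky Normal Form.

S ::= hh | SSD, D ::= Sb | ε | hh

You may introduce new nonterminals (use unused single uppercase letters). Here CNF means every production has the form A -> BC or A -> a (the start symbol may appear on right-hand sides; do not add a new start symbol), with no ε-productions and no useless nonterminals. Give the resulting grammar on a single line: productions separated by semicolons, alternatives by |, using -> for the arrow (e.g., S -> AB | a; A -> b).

S -> BB | SC | SS; A -> b; B -> h; C -> SD; D -> BB | SA

Nullable: {D}; after ε-elimination: S -> SS | hh | SSD; D -> Sb | hh.
No unit productions to eliminate.
TERM: introduce A -> b, B -> h and substitute in every rule of length ≥2.
BIN: S -> SSD becomes S -> SC, C -> SD.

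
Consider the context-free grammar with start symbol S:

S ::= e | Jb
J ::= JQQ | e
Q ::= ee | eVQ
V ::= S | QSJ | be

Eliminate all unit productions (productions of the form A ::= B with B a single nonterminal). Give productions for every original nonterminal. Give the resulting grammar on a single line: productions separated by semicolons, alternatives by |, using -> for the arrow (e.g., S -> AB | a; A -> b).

S -> e | Jb; J -> e | JQQ; Q -> ee | eVQ; V -> e | Jb | be | QSJ

Unit productions: V->S.
Unit pairs (A ⇒* B via units): (V,S).
S: inherits non-unit rules of {S} → Jb | e.
J: inherits non-unit rules of {J} → JQQ | e.
Q: inherits non-unit rules of {Q} → eVQ | ee.
V: inherits non-unit rules of {S, V} → Jb | QSJ | be | e.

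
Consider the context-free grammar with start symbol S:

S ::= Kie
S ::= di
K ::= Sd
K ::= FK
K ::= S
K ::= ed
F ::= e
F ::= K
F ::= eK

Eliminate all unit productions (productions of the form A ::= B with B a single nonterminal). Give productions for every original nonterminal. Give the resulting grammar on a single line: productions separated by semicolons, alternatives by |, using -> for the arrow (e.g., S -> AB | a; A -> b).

S -> di | Kie; F -> e | FK | Sd | di | eK | ed | Kie; K -> FK | Sd | di | ed | Kie

Unit productions: F->K, K->S.
Unit pairs (A ⇒* B via units): (F,K), (F,S), (K,S).
S: inherits non-unit rules of {S} → Kie | di.
F: inherits non-unit rules of {F, K, S} → FK | Kie | Sd | di | e | eK | ed.
K: inherits non-unit rules of {K, S} → FK | Kie | Sd | di | ed.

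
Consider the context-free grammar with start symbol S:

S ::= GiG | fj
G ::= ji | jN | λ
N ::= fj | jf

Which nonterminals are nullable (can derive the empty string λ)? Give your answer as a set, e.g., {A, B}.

{G}

Directly nullable (have an ε-rule): {G}.
Not nullable: N, S — each has a terminal in every rule's right-hand side or depends on a non-nullable symbol.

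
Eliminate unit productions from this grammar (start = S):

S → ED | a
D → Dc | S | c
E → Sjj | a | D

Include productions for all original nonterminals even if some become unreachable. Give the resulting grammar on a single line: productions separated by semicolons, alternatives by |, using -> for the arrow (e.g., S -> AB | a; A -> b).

S -> a | ED; D -> a | c | Dc | ED; E -> a | c | Dc | ED | Sjj

Unit productions: D->S, E->D.
Unit pairs (A ⇒* B via units): (D,S), (E,D), (E,S).
S: inherits non-unit rules of {S} → ED | a.
D: inherits non-unit rules of {D, S} → Dc | ED | a | c.
E: inherits non-unit rules of {D, E, S} → Dc | ED | Sjj | a | c.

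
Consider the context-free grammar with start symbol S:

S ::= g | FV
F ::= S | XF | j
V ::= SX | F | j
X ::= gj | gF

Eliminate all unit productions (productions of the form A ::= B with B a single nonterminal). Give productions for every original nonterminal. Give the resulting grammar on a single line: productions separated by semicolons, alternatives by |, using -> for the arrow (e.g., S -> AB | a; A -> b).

Unit productions: F->S, V->F.
Unit pairs (A ⇒* B via units): (F,S), (V,F), (V,S).
S: inherits non-unit rules of {S} → FV | g.
F: inherits non-unit rules of {F, S} → FV | XF | g | j.
V: inherits non-unit rules of {F, S, V} → FV | SX | XF | g | j.
X: inherits non-unit rules of {X} → gF | gj.

S -> g | FV; F -> g | j | FV | XF; V -> g | j | FV | SX | XF; X -> gF | gj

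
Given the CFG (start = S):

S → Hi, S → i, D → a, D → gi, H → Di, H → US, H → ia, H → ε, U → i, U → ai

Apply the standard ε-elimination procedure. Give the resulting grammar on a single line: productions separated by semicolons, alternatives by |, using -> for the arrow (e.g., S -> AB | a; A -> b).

Nullable set: {H}.
S -> Hi: H nullable, giving Hi | i.
Drop H -> ε.
Unchanged (no nullable symbols): S -> i; D -> a; D -> gi; H -> Di; H -> US; H -> ia; U -> ai; U -> i.

S -> i | Hi; D -> a | gi; H -> Di | US | ia; U -> i | ai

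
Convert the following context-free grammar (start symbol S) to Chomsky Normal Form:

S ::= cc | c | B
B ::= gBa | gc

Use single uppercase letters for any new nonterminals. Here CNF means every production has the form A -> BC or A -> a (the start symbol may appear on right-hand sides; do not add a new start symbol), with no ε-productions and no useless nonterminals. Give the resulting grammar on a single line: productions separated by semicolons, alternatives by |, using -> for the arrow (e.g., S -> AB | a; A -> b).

No ε-productions.
After unit-elimination: S -> c | cc | gc | gBa; B -> gc | gBa.
TERM: introduce C -> a, D -> c, A -> g and substitute in every rule of length ≥2.
BIN: B -> ABC becomes B -> AE, E -> BC; S -> ABC becomes S -> AF, F -> BC.

S -> c | AD | AF | DD; A -> g; B -> AD | AE; C -> a; D -> c; E -> BC; F -> BC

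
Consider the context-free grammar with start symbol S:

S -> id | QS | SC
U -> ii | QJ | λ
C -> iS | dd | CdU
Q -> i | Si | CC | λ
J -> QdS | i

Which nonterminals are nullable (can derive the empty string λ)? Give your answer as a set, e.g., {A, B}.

{Q, U}

Directly nullable (have an ε-rule): {Q, U}.
Not nullable: C, J, S — each has a terminal in every rule's right-hand side or depends on a non-nullable symbol.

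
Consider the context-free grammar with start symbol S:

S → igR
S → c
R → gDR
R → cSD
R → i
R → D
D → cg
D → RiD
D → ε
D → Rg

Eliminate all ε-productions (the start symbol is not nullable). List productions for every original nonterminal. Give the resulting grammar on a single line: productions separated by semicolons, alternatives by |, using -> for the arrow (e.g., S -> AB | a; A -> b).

Nullable set: {D, R}.
S -> igR: R nullable, giving ig | igR.
Drop D -> ε.
D -> Rg: R nullable, giving Rg | g.
D -> RiD: R, D nullable, giving Ri | RiD | i | iD.
R -> D: D nullable, giving D.
R -> cSD: D nullable, giving cS | cSD.
R -> gDR: D, R nullable, giving g | gD | gDR | gR.
Unchanged (no nullable symbols): S -> c; D -> cg; R -> i.

S -> c | ig | igR; D -> g | i | Rg | Ri | cg | iD | RiD; R -> D | g | i | cS | gD | gR | cSD | gDR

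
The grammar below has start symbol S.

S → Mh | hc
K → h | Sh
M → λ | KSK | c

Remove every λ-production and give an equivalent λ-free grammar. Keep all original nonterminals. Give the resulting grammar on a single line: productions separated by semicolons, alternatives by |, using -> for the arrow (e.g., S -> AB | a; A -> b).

S -> h | Mh | hc; K -> h | Sh; M -> c | KSK

Nullable set: {M}.
S -> Mh: M nullable, giving Mh | h.
Drop M -> λ.
Unchanged (no nullable symbols): S -> hc; K -> Sh; K -> h; M -> KSK; M -> c.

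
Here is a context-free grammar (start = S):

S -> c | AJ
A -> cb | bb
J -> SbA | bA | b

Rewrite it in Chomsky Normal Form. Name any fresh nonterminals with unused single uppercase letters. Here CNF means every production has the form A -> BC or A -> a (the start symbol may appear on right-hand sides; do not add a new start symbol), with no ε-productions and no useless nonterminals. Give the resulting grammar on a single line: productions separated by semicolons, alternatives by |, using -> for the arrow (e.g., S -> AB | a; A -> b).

S -> c | AJ; A -> BB | CB; B -> b; C -> c; D -> BA; J -> b | BA | SD

No ε-productions.
No unit productions to eliminate.
TERM: introduce B -> b, C -> c and substitute in every rule of length ≥2.
BIN: J -> SBA becomes J -> SD, D -> BA.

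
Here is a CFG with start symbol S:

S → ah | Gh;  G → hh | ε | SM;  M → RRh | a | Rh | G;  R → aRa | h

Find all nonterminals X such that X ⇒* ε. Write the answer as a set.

{G, M}

Directly nullable (have an ε-rule): {G}.
M is nullable via M -> G (every symbol on the right is already known nullable).
Not nullable: R, S — each has a terminal in every rule's right-hand side or depends on a non-nullable symbol.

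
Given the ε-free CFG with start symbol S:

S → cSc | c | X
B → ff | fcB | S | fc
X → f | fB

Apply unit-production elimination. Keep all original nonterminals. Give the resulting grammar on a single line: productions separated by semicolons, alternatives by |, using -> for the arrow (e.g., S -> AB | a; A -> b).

S -> c | f | fB | cSc; B -> c | f | fB | fc | ff | cSc | fcB; X -> f | fB

Unit productions: B->S, S->X.
Unit pairs (A ⇒* B via units): (B,S), (B,X), (S,X).
S: inherits non-unit rules of {S, X} → c | cSc | f | fB.
B: inherits non-unit rules of {B, S, X} → c | cSc | f | fB | fc | fcB | ff.
X: inherits non-unit rules of {X} → f | fB.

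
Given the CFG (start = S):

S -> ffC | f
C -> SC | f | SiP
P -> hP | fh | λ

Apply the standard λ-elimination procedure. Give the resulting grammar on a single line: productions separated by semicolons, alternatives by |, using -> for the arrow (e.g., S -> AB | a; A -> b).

S -> f | ffC; C -> f | SC | Si | SiP; P -> h | fh | hP

Nullable set: {P}.
C -> SiP: P nullable, giving Si | SiP.
Drop P -> λ.
P -> hP: P nullable, giving h | hP.
Unchanged (no nullable symbols): S -> f; S -> ffC; C -> SC; C -> f; P -> fh.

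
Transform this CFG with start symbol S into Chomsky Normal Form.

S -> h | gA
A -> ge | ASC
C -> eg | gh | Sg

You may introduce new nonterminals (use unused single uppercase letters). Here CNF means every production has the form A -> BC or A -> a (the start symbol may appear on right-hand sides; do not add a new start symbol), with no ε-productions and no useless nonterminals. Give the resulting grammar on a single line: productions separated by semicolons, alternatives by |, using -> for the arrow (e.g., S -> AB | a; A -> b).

No ε-productions.
No unit productions to eliminate.
TERM: introduce D -> e, B -> g, E -> h and substitute in every rule of length ≥2.
BIN: A -> ASC becomes A -> AF, F -> SC.

S -> h | BA; A -> AF | BD; B -> g; C -> BE | DB | SB; D -> e; E -> h; F -> SC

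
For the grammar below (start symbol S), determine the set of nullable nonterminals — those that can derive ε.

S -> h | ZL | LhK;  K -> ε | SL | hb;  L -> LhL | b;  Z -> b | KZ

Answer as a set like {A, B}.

{K}

Directly nullable (have an ε-rule): {K}.
Not nullable: L, S, Z — each has a terminal in every rule's right-hand side or depends on a non-nullable symbol.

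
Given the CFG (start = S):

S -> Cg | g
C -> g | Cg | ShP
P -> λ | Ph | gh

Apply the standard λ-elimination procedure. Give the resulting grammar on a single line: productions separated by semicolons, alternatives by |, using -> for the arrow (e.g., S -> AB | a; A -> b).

Nullable set: {P}.
C -> ShP: P nullable, giving Sh | ShP.
Drop P -> λ.
P -> Ph: P nullable, giving Ph | h.
Unchanged (no nullable symbols): S -> Cg; S -> g; C -> Cg; C -> g; P -> gh.

S -> g | Cg; C -> g | Cg | Sh | ShP; P -> h | Ph | gh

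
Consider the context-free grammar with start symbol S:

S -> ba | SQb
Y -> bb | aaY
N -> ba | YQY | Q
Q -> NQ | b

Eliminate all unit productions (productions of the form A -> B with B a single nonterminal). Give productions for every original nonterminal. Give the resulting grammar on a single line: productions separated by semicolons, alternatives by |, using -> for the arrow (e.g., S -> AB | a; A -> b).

Unit productions: N->Q.
Unit pairs (A ⇒* B via units): (N,Q).
S: inherits non-unit rules of {S} → SQb | ba.
N: inherits non-unit rules of {N, Q} → NQ | YQY | b | ba.
Q: inherits non-unit rules of {Q} → NQ | b.
Y: inherits non-unit rules of {Y} → aaY | bb.

S -> ba | SQb; N -> b | NQ | ba | YQY; Q -> b | NQ; Y -> bb | aaY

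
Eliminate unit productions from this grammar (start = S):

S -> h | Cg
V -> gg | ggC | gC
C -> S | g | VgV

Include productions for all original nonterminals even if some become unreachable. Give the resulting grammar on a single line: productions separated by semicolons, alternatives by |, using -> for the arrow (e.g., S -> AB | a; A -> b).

S -> h | Cg; C -> g | h | Cg | VgV; V -> gC | gg | ggC

Unit productions: C->S.
Unit pairs (A ⇒* B via units): (C,S).
S: inherits non-unit rules of {S} → Cg | h.
C: inherits non-unit rules of {C, S} → Cg | VgV | g | h.
V: inherits non-unit rules of {V} → gC | gg | ggC.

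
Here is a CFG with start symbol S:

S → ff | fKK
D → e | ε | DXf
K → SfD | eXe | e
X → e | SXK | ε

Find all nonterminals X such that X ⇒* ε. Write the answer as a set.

Directly nullable (have an ε-rule): {D, X}.
Not nullable: K, S — each has a terminal in every rule's right-hand side or depends on a non-nullable symbol.

{D, X}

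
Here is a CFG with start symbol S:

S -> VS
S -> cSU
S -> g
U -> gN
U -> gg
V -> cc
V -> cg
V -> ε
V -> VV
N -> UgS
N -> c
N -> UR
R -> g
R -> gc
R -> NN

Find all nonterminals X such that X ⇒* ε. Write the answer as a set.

Directly nullable (have an ε-rule): {V}.
Not nullable: N, R, S, U — each has a terminal in every rule's right-hand side or depends on a non-nullable symbol.

{V}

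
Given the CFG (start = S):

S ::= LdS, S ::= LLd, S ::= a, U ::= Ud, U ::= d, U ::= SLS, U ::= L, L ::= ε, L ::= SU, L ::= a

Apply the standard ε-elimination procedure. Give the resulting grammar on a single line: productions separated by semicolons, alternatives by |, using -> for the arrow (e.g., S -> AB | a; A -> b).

S -> a | d | Ld | dS | LLd | LdS; L -> S | a | SU; U -> L | d | SS | Ud | SLS

Nullable set: {L, U}.
S -> LLd: L, L nullable, giving LLd | Ld | d.
S -> LdS: L nullable, giving LdS | dS.
Drop L -> ε.
L -> SU: U nullable, giving S | SU.
U -> L: L nullable, giving L.
U -> SLS: L nullable, giving SLS | SS.
U -> Ud: U nullable, giving Ud | d.
Unchanged (no nullable symbols): S -> a; L -> a; U -> d.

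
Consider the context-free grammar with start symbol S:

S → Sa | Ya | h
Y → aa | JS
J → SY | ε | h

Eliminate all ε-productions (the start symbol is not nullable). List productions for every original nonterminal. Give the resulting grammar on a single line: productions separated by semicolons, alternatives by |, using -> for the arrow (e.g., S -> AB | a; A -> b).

S -> h | Sa | Ya; J -> h | SY; Y -> S | JS | aa

Nullable set: {J}.
Drop J -> ε.
Y -> JS: J nullable, giving JS | S.
Unchanged (no nullable symbols): S -> Sa; S -> Ya; S -> h; J -> SY; J -> h; Y -> aa.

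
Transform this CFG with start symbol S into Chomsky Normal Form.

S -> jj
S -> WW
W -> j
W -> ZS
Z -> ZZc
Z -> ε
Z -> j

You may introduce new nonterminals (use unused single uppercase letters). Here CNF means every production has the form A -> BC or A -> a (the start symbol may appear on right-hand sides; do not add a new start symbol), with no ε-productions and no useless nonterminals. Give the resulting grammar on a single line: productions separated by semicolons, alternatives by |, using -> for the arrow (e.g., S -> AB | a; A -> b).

Nullable: {Z}; after ε-elimination: S -> WW | jj; W -> S | j | ZS; Z -> c | j | Zc | ZZc.
After unit-elimination: S -> WW | jj; W -> j | WW | ZS | jj; Z -> c | j | Zc | ZZc.
TERM: introduce B -> c, A -> j and substitute in every rule of length ≥2.
BIN: Z -> ZZB becomes Z -> ZC, C -> ZB.

S -> AA | WW; A -> j; B -> c; C -> ZB; W -> j | AA | WW | ZS; Z -> c | j | ZB | ZC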